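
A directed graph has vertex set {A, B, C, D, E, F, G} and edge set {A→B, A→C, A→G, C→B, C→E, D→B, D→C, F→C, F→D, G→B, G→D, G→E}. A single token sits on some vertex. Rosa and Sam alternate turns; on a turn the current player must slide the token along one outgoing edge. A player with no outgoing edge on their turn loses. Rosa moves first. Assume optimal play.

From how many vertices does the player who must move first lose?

Positions with no move are L. A position that does have a move is losing for the player to move precisely when every available move leads to a winning position for the opponent. Fill in the labels:
Every edge goes from a vertex to one that appears earlier in the order E, B, C, D, G, F, A, so processing vertices in that order labels each vertex after all of its successors.
E: no outgoing edge → L
B: no outgoing edge → L
C: can move to B, which is L ⇒ W
D: can move to B, which is L ⇒ W
G: can move to B, which is L ⇒ W
F: moves to D(W), C(W); every one is W ⇒ L
A: can move to B, which is L ⇒ W
The L vertices are B, E, F; that is 3 in all.

3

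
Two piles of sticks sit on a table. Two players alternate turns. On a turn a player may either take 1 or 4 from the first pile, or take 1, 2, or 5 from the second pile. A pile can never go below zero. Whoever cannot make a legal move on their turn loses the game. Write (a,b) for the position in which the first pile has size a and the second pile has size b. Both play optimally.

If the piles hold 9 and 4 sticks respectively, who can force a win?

The first player wins.

Classify positions by backward induction: terminal positions (no move available) are L. From any other position, the mover wins iff some move reaches an L.
No move ever increases a pile, so every position that can arise here has a ≤ 9 and b ≤ 4; it is enough to label the cells with 0 ≤ a ≤ 9 and 0 ≤ b ≤ 4.
Every move lowers a or b (never raises either), so fill the grid row by row in increasing a, and left to right within a row: each cell's successors are then already labelled.
      b=0  b=1  b=2  b=3  b=4
a=0:    L    W    W    L    W
a=1:    W    L    W    W    L
a=2:    L    W    W    L    W
a=3:    W    L    W    W    L
a=4:    W    W    L    W    W
a=5:    L    W    W    L    W
a=6:    W    L    W    W    L
a=7:    L    W    W    L    W
a=8:    W    L    W    W    L
a=9:    W    W    L    W    W
Cells with no legal move (terminal, hence L): (0,0).
The remaining L cells, each justified by listing all of its moves:
(0,3): →(0,2)(W), (0,1)(W) — all W, so L
(1,1): →(0,1)(W), (1,0)(W) — all W, so L
(1,4): →(0,4)(W), (1,3)(W), (1,2)(W) — all W, so L
(2,0): →(1,0)(W) only, which is W, so L
(2,3): →(1,3)(W), (2,2)(W), (2,1)(W) — all W, so L
(3,1): →(2,1)(W), (3,0)(W) — all W, so L
(3,4): →(2,4)(W), (3,3)(W), (3,2)(W) — all W, so L
(4,2): →(3,2)(W), (0,2)(W), (4,1)(W), (4,0)(W) — all W, so L
(5,0): →(4,0)(W), (1,0)(W) — all W, so L
(5,3): →(4,3)(W), (1,3)(W), (5,2)(W), (5,1)(W) — all W, so L
(6,1): →(5,1)(W), (2,1)(W), (6,0)(W) — all W, so L
(6,4): →(5,4)(W), (2,4)(W), (6,3)(W), (6,2)(W) — all W, so L
(7,0): →(6,0)(W), (3,0)(W) — all W, so L
(7,3): →(6,3)(W), (3,3)(W), (7,2)(W), (7,1)(W) — all W, so L
(8,1): →(7,1)(W), (4,1)(W), (8,0)(W) — all W, so L
(8,4): →(7,4)(W), (4,4)(W), (8,3)(W), (8,2)(W) — all W, so L
(9,2): →(8,2)(W), (5,2)(W), (9,1)(W), (9,0)(W) — all W, so L
Every other cell has at least one move into one of the L cells above, so it is W.
The starting position (9,4) is W: the player to move should move to (8,4), handing over an L position.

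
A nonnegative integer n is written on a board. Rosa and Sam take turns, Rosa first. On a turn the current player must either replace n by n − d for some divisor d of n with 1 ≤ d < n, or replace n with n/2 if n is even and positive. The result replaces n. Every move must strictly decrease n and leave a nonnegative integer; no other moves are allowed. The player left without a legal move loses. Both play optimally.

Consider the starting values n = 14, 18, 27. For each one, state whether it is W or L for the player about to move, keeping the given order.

14: W, 18: W, 27: L

Label each position W (a win for the player to move) or L (a loss). A position with no legal move is L; any other position is W exactly when some move reaches an L, and L when every move reaches a W.
n=0: no move → L
n=1: no move → L
n=2: W (go to 1, an L position)
n=3: L (sole option 2(W) is W)
n=4: W (go to 3, an L position)
n=5: L (sole option 4(W) is W)
n=6: W (go to 3, an L position)
n=7: L (sole option 6(W) is W)
n=8: W (go to 7, an L position)
n=9: L (options 6(W), 8(W) are all W)
n=10: W (go to 5, an L position)
n=11: L (sole option 10(W) is W)
n=12: W (go to 9, an L position)
n=13: L (sole option 12(W) is W)
n=14: W (go to 7, an L position)
n=15: L (options 10(W), 12(W), 14(W) are all W)
n=16: W (go to 15, an L position)
n=17: L (sole option 16(W) is W)
n=18: W (go to 9, an L position)
n=19: L (sole option 18(W) is W)
n=20: W (go to 15, an L position)
n=21: L (options 14(W), 18(W), 20(W) are all W)
n=22: W (go to 11, an L position)
n=23: L (sole option 22(W) is W)
n=24: W (go to 21, an L position)
n=25: L (options 20(W), 24(W) are all W)
n=26: W (go to 13, an L position)
n=27: L (options 18(W), 24(W), 26(W) are all W)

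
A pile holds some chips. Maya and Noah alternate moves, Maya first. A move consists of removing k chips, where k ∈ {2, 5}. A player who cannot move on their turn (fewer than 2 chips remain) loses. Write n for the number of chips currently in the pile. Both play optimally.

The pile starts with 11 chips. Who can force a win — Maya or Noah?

Work bottom-up. With no move the player to move loses. Otherwise the position is W if at least one move leads to an L position for the opponent, and L if every move leads to a W.
n=0: no move → L
n=1: no move → L
n=2: →0(L), so W
n=3: →1(L), so W
n=4: →2(W) only, which is W, so L
n=5: →0(L), so W
n=6: →4(L), so W
n=7: →5(W), 2(W) — all W, so L
n=8: →6(W), 3(W) — all W, so L
n=9: →7(L), so W
n=10: →8(L), so W
n=11: →9(W), 6(W) — all W, so L
Every move from 11 reaches a W position, so the mover loses.

Noah wins.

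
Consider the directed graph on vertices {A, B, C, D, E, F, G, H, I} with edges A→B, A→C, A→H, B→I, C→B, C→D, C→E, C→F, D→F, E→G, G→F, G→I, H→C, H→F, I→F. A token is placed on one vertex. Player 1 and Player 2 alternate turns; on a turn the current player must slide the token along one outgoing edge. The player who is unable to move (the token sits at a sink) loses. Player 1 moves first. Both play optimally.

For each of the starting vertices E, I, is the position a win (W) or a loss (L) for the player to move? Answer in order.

Label each position W (a win for the player to move) or L (a loss). A position with no legal move is L; any other position is W exactly when some move reaches an L, and L when every move reaches a W.
Every edge goes from a vertex to one that appears earlier in the order F, I, G, E, B, D, C, H, A, so processing vertices in that order labels each vertex after all of its successors.
F: no outgoing edge → L
I: reaches L-position F → W
G: reaches L-position F → W
E: only reaches G(W), which is W → L
B: only reaches I(W), which is W → L
D: reaches L-position F → W
C: reaches L-position B → W
H: reaches L-position F → W
A: reaches L-position B → W

E: L, I: W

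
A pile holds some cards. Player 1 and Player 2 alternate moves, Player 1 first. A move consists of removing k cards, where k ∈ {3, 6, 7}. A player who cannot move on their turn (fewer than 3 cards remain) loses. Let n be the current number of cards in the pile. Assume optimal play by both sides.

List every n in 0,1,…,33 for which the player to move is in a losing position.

0, 1, 2, 10, 11, 12, 20, 21, 22, 30, 31, 32

Compute win/loss labels from the base case upward. A position with no move is L. Any other position is W if it can reach an L in one move, else L.
n=0: no move → L
n=1: no move → L
n=2: no move → L
n=3: →0(L), so W
n=4: →1(L), so W
n=5: →2(L), so W
n=6: →0(L), so W
n=7: →1(L), so W
n=8: →2(L), so W
n=9: →2(L), so W
n=10: →7(W), 4(W), 3(W) — all W, so L
n=11: →8(W), 5(W), 4(W) — all W, so L
n=12: →9(W), 6(W), 5(W) — all W, so L
n=13: →10(L), so W
n=14: →11(L), so W
n=15: →12(L), so W
n=16: →10(L), so W
n=17: →11(L), so W
n=18: →12(L), so W
n=19: →12(L), so W
n=20: →17(W), 14(W), 13(W) — all W, so L
n=21: →18(W), 15(W), 14(W) — all W, so L
n=22: →19(W), 16(W), 15(W) — all W, so L
n=23: →20(L), so W
n=24: →21(L), so W
n=25: →22(L), so W
n=26: →20(L), so W
n=27: →21(L), so W
n=28: →22(L), so W
n=29: →22(L), so W
n=30: →27(W), 24(W), 23(W) — all W, so L
n=31: →28(W), 25(W), 24(W) — all W, so L
n=32: →29(W), 26(W), 25(W) — all W, so L
n=33: →30(L), so W
Reading off the rows marked L gives the requested list; there are 12 such values of n.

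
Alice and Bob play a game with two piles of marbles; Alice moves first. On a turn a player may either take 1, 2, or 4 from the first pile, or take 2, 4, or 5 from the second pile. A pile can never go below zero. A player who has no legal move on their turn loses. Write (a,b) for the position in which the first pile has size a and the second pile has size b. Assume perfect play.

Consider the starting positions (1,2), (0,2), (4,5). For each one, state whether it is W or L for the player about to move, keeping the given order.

Build the W/L table. Terminal = L. A non-terminal position is W if it has a move to some L; otherwise it is L.
No move ever increases a pile, so every position that can arise here has a ≤ 4 and b ≤ 5; it is enough to label the cells with 0 ≤ a ≤ 4 and 0 ≤ b ≤ 5.
Every move lowers a or b (never raises either), so fill the grid row by row in increasing a, and left to right within a row: each cell's successors are then already labelled.
      b=0  b=1  b=2  b=3  b=4  b=5
a=0:    L    L    W    W    W    W
a=1:    W    W    L    L    W    W
a=2:    W    W    W    W    L    L
a=3:    L    L    W    W    W    W
a=4:    W    W    L    L    W    W
Cells with no legal move (terminal, hence L): (0,0), (0,1).
The remaining L cells, each justified by listing all of its moves:
(1,2): L (options (0,2)(W), (1,0)(W) are all W)
(1,3): L (options (0,3)(W), (1,1)(W) are all W)
(2,4): L (options (1,4)(W), (0,4)(W), (2,2)(W), (2,0)(W) are all W)
(2,5): L (options (1,5)(W), (0,5)(W), (2,3)(W), (2,1)(W), (2,0)(W) are all W)
(3,0): L (options (2,0)(W), (1,0)(W) are all W)
(3,1): L (options (2,1)(W), (1,1)(W) are all W)
(4,2): L (options (3,2)(W), (2,2)(W), (0,2)(W), (4,0)(W) are all W)
(4,3): L (options (3,3)(W), (2,3)(W), (0,3)(W), (4,1)(W) are all W)
Every other cell has at least one move into one of the L cells above, so it is W.
(1,2): one of the L cells justified above, so L
(0,2): the move to (0,0) reaches an L cell, so W
(4,5): the move to (2,5) reaches an L cell, so W

(1,2): L, (0,2): W, (4,5): W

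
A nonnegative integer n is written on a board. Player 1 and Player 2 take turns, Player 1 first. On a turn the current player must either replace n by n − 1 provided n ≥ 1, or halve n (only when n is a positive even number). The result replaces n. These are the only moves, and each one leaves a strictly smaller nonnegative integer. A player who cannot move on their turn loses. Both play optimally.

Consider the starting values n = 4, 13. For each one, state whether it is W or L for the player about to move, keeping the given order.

4: W, 13: L

Positions with no move are L. A position that does have a move is losing for the player to move precisely when every available move leads to a winning position for the opponent. Fill in the labels:
n=0: no move → L
n=1: can move to 0, which is L ⇒ W
n=2: the only move is to 1(W), a W ⇒ L
n=3: can move to 2, which is L ⇒ W
n=4: can move to 2, which is L ⇒ W
n=5: the only move is to 4(W), a W ⇒ L
n=6: can move to 5, which is L ⇒ W
n=7: the only move is to 6(W), a W ⇒ L
n=8: can move to 7, which is L ⇒ W
n=9: the only move is to 8(W), a W ⇒ L
n=10: can move to 5, which is L ⇒ W
n=11: the only move is to 10(W), a W ⇒ L
n=12: can move to 11, which is L ⇒ W
n=13: the only move is to 12(W), a W ⇒ L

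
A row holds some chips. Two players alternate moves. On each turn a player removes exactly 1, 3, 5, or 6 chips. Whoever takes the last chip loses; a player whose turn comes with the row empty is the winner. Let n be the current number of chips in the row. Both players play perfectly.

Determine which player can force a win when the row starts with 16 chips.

The second player wins.

Classify positions by backward induction: terminal positions (no move available) are W. From any other position, the mover wins iff some move reaches an L.
n=0: no move; the opponent has just taken the last chip and therefore loses → W
n=1: only reaches 0(W), which is W → L
n=2: reaches L-position 1 → W
n=3: only reaches 2(W), 0(W), all W → L
n=4: reaches L-position 3 → W
n=5: only reaches 4(W), 2(W), 0(W), all W → L
n=6: reaches L-position 5 → W
n=7: reaches L-position 1 → W
n=8: reaches L-position 5 → W
n=9: reaches L-position 3 → W
n=10: reaches L-position 5 → W
n=11: reaches L-position 5 → W
n=12: only reaches 11(W), 9(W), 7(W), 6(W), all W → L
n=13: reaches L-position 12 → W
n=14: only reaches 13(W), 11(W), 9(W), 8(W), all W → L
n=15: reaches L-position 14 → W
n=16: only reaches 15(W), 13(W), 11(W), 10(W), all W → L
Every move from 16 reaches a W position, so the mover loses.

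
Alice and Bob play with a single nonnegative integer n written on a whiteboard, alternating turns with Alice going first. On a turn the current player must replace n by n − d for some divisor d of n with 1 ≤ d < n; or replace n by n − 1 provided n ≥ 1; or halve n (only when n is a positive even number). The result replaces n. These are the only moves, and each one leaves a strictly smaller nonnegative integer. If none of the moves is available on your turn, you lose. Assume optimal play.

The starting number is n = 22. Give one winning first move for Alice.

Move to 11.

Label each position W (a win for the player to move) or L (a loss). A position with no legal move is L; any other position is W exactly when some move reaches an L, and L when every move reaches a W.
n=0: no move → L
n=1: reaches L-position 0 → W
n=2: only reaches 1(W), which is W → L
n=3: reaches L-position 2 → W
n=4: reaches L-position 2 → W
n=5: only reaches 4(W), which is W → L
n=6: reaches L-position 5 → W
n=7: only reaches 6(W), which is W → L
n=8: reaches L-position 7 → W
n=9: only reaches 6(W), 8(W), all W → L
n=10: reaches L-position 5 → W
n=11: only reaches 10(W), which is W → L
n=12: reaches L-position 9 → W
n=13: only reaches 12(W), which is W → L
n=14: reaches L-position 7 → W
n=15: only reaches 10(W), 12(W), 14(W), all W → L
n=16: reaches L-position 15 → W
n=17: only reaches 16(W), which is W → L
n=18: reaches L-position 9 → W
n=19: only reaches 18(W), which is W → L
n=20: reaches L-position 15 → W
n=21: only reaches 14(W), 18(W), 20(W), all W → L
n=22: reaches L-position 11 → W
From 22, the L positions reachable in one move are: 11, 21. Any move reaching one of these is winning.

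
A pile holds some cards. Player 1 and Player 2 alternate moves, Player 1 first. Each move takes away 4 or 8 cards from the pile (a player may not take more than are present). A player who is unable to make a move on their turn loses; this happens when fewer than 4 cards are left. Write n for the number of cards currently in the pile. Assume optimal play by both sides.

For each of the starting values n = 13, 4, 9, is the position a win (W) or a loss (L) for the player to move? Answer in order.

Build the W/L table. Terminal = L. A non-terminal position is W if it has a move to some L; otherwise it is L.
n=0: no move → L
n=1: no move → L
n=2: no move → L
n=3: no move → L
n=4: W (go to 0, an L position)
n=5: W (go to 1, an L position)
n=6: W (go to 2, an L position)
n=7: W (go to 3, an L position)
n=8: W (go to 0, an L position)
n=9: W (go to 1, an L position)
n=10: W (go to 2, an L position)
n=11: W (go to 3, an L position)
n=12: L (options 8(W), 4(W) are all W)
n=13: L (options 9(W), 5(W) are all W)

13: L, 4: W, 9: W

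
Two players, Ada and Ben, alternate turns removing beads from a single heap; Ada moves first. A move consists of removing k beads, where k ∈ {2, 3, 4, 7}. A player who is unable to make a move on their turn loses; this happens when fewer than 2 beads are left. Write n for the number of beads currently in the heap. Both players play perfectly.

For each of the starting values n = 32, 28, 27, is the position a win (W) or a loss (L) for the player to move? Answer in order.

32: W, 28: L, 27: W

Classify positions by backward induction: terminal positions (no move available) are L. From any other position, the mover wins iff some move reaches an L.
n=0: no move → L
n=1: no move → L
n=2: can move to 0, which is L ⇒ W
n=3: can move to 1, which is L ⇒ W
n=4: can move to 1, which is L ⇒ W
n=5: can move to 1, which is L ⇒ W
n=6: moves to 4(W), 3(W), 2(W); every one is W ⇒ L
n=7: can move to 0, which is L ⇒ W
n=8: can move to 6, which is L ⇒ W
n=9: can move to 6, which is L ⇒ W
n=10: can move to 6, which is L ⇒ W
n=11: moves to 9(W), 8(W), 7(W), 4(W); every one is W ⇒ L
n=12: moves to 10(W), 9(W), 8(W), 5(W); every one is W ⇒ L
n=13: can move to 11, which is L ⇒ W
n=14: can move to 12, which is L ⇒ W
n=15: can move to 12, which is L ⇒ W
n=16: can move to 12, which is L ⇒ W
n=17: moves to 15(W), 14(W), 13(W), 10(W); every one is W ⇒ L
n=18: can move to 11, which is L ⇒ W
n=19: can move to 17, which is L ⇒ W
n=20: can move to 17, which is L ⇒ W
n=21: can move to 17, which is L ⇒ W
n=22: moves to 20(W), 19(W), 18(W), 15(W); every one is W ⇒ L
n=23: moves to 21(W), 20(W), 19(W), 16(W); every one is W ⇒ L
n=24: can move to 22, which is L ⇒ W
n=25: can move to 23, which is L ⇒ W
n=26: can move to 23, which is L ⇒ W
n=27: can move to 23, which is L ⇒ W
n=28: moves to 26(W), 25(W), 24(W), 21(W); every one is W ⇒ L
n=29: can move to 22, which is L ⇒ W
n=30: can move to 28, which is L ⇒ W
n=31: can move to 28, which is L ⇒ W
n=32: can move to 28, which is L ⇒ W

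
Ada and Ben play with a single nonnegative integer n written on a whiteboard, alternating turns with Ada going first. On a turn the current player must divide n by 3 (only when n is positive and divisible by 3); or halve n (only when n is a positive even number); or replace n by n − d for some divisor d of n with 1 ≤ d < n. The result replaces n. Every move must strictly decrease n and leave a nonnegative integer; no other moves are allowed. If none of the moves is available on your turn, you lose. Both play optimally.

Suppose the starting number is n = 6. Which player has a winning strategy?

Use the standard recursion: the mover loses at a terminal position; elsewhere, the mover wins exactly when some move hands the opponent an L position.
n=0: no move → L
n=1: no move → L
n=2: can move to 1, which is L ⇒ W
n=3: can move to 1, which is L ⇒ W
n=4: moves to 2(W), 3(W); every one is W ⇒ L
n=5: can move to 4, which is L ⇒ W
n=6: can move to 4, which is L ⇒ W
From 6 Ada can move to 4, reaching an L position.

Ada wins.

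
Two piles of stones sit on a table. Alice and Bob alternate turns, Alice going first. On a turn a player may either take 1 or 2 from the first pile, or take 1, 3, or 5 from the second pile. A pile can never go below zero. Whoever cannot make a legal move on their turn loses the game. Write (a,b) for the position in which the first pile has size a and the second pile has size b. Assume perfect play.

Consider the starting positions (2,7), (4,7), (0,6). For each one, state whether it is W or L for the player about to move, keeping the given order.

Build the W/L table. Terminal = L. A non-terminal position is W if it has a move to some L; otherwise it is L.
No move ever increases a pile, so every position that can arise here has a ≤ 4 and b ≤ 7; it is enough to label the cells with 0 ≤ a ≤ 4 and 0 ≤ b ≤ 7.
Every move lowers a or b (never raises either), so fill the grid row by row in increasing a, and left to right within a row: each cell's successors are then already labelled.
      b=0  b=1  b=2  b=3  b=4  b=5  b=6  b=7
a=0:    L    W    L    W    L    W    L    W
a=1:    W    L    W    L    W    L    W    L
a=2:    W    W    W    W    W    W    W    W
a=3:    L    W    L    W    L    W    L    W
a=4:    W    L    W    L    W    L    W    L
Cells with no legal move (terminal, hence L): (0,0).
The remaining L cells, each justified by listing all of its moves:
(0,2): L (sole option (0,1)(W) is W)
(0,4): L (options (0,3)(W), (0,1)(W) are all W)
(0,6): L (options (0,5)(W), (0,3)(W), (0,1)(W) are all W)
(1,1): L (options (0,1)(W), (1,0)(W) are all W)
(1,3): L (options (0,3)(W), (1,2)(W), (1,0)(W) are all W)
(1,5): L (options (0,5)(W), (1,4)(W), (1,2)(W), (1,0)(W) are all W)
(1,7): L (options (0,7)(W), (1,6)(W), (1,4)(W), (1,2)(W) are all W)
(3,0): L (options (2,0)(W), (1,0)(W) are all W)
(3,2): L (options (2,2)(W), (1,2)(W), (3,1)(W) are all W)
(3,4): L (options (2,4)(W), (1,4)(W), (3,3)(W), (3,1)(W) are all W)
(3,6): L (options (2,6)(W), (1,6)(W), (3,5)(W), (3,3)(W), (3,1)(W) are all W)
(4,1): L (options (3,1)(W), (2,1)(W), (4,0)(W) are all W)
(4,3): L (options (3,3)(W), (2,3)(W), (4,2)(W), (4,0)(W) are all W)
(4,5): L (options (3,5)(W), (2,5)(W), (4,4)(W), (4,2)(W), (4,0)(W) are all W)
(4,7): L (options (3,7)(W), (2,7)(W), (4,6)(W), (4,4)(W), (4,2)(W) are all W)
Every other cell has at least one move into one of the L cells above, so it is W.
(2,7): the move to (1,7) reaches an L cell, so W
(4,7): one of the L cells justified above, so L
(0,6): one of the L cells justified above, so L

(2,7): W, (4,7): L, (0,6): L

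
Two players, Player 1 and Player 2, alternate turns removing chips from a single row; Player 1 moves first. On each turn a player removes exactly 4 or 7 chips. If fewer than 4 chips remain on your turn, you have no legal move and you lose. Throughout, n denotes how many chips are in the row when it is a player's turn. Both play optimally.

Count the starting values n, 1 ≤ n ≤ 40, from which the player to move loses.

Classify positions by backward induction: terminal positions (no move available) are L. From any other position, the mover wins iff some move reaches an L.
n=0: no move → L
n=1: no move → L
n=2: no move → L
n=3: no move → L
n=4: reaches L-position 0 → W
n=5: reaches L-position 1 → W
n=6: reaches L-position 2 → W
n=7: reaches L-position 3 → W
n=8: reaches L-position 1 → W
n=9: reaches L-position 2 → W
n=10: reaches L-position 3 → W
n=11: only reaches 7(W), 4(W), all W → L
n=12: only reaches 8(W), 5(W), all W → L
n=13: only reaches 9(W), 6(W), all W → L
n=14: only reaches 10(W), 7(W), all W → L
n=15: reaches L-position 11 → W
n=16: reaches L-position 12 → W
n=17: reaches L-position 13 → W
n=18: reaches L-position 14 → W
n=19: reaches L-position 12 → W
n=20: reaches L-position 13 → W
n=21: reaches L-position 14 → W
n=22: only reaches 18(W), 15(W), all W → L
n=23: only reaches 19(W), 16(W), all W → L
n=24: only reaches 20(W), 17(W), all W → L
n=25: only reaches 21(W), 18(W), all W → L
n=26: reaches L-position 22 → W
n=27: reaches L-position 23 → W
n=28: reaches L-position 24 → W
n=29: reaches L-position 25 → W
n=30: reaches L-position 23 → W
n=31: reaches L-position 24 → W
n=32: reaches L-position 25 → W
n=33: only reaches 29(W), 26(W), all W → L
n=34: only reaches 30(W), 27(W), all W → L
n=35: only reaches 31(W), 28(W), all W → L
n=36: only reaches 32(W), 29(W), all W → L
n=37: reaches L-position 33 → W
n=38: reaches L-position 34 → W
n=39: reaches L-position 35 → W
n=40: reaches L-position 36 → W
L entries with 1 ≤ n ≤ 40 (n=0 is outside the asked range and is not counted): n = 1, 2, 3, 11, 12, 13, 14, 22, 23, 24, 25, 33, 34, 35, 36; that makes 15.

15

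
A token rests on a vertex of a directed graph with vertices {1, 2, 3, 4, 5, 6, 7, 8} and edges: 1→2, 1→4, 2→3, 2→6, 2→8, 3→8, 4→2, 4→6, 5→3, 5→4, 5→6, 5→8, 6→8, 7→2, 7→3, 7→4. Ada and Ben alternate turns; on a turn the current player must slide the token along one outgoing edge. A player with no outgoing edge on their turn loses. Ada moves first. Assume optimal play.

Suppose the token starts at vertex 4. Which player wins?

Label each position W (a win for the player to move) or L (a loss). A position with no legal move is L; any other position is W exactly when some move reaches an L, and L when every move reaches a W.
Every edge goes from a vertex to one that appears earlier in the order 8, 3, 6, 2, 4, 1, 7, 5, so processing vertices in that order labels each vertex after all of its successors.
8: no outgoing edge → L
3: can move to 8, which is L ⇒ W
6: can move to 8, which is L ⇒ W
2: can move to 8, which is L ⇒ W
4: moves to 2(W), 6(W); every one is W ⇒ L
1: can move to 4, which is L ⇒ W
7: can move to 4, which is L ⇒ W
5: can move to 4, which is L ⇒ W
Every move from 4 reaches a W position, so the mover loses.

Ben wins.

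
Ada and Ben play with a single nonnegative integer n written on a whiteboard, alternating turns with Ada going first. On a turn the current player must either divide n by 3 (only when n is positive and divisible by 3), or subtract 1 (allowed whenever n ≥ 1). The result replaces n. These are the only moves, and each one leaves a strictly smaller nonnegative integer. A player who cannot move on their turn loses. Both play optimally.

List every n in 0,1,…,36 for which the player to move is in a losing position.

Classify positions by backward induction: terminal positions (no move available) are L. From any other position, the mover wins iff some move reaches an L.
n=0: no move → L
n=1: W (go to 0, an L position)
n=2: L (sole option 1(W) is W)
n=3: W (go to 2, an L position)
n=4: L (sole option 3(W) is W)
n=5: W (go to 4, an L position)
n=6: W (go to 2, an L position)
n=7: L (sole option 6(W) is W)
n=8: W (go to 7, an L position)
n=9: L (options 3(W), 8(W) are all W)
n=10: W (go to 9, an L position)
n=11: L (sole option 10(W) is W)
n=12: W (go to 4, an L position)
n=13: L (sole option 12(W) is W)
n=14: W (go to 13, an L position)
n=15: L (options 5(W), 14(W) are all W)
n=16: W (go to 15, an L position)
n=17: L (sole option 16(W) is W)
n=18: W (go to 17, an L position)
n=19: L (sole option 18(W) is W)
n=20: W (go to 19, an L position)
n=21: W (go to 7, an L position)
n=22: L (sole option 21(W) is W)
n=23: W (go to 22, an L position)
n=24: L (options 8(W), 23(W) are all W)
n=25: W (go to 24, an L position)
n=26: L (sole option 25(W) is W)
n=27: W (go to 9, an L position)
n=28: L (sole option 27(W) is W)
n=29: W (go to 28, an L position)
n=30: L (options 10(W), 29(W) are all W)
n=31: W (go to 30, an L position)
n=32: L (sole option 31(W) is W)
n=33: W (go to 11, an L position)
n=34: L (sole option 33(W) is W)
n=35: W (go to 34, an L position)
n=36: L (options 12(W), 35(W) are all W)
The losing starting values of n are exactly the entries labelled L in this table (18 of them).

0, 2, 4, 7, 9, 11, 13, 15, 17, 19, 22, 24, 26, 28, 30, 32, 34, 36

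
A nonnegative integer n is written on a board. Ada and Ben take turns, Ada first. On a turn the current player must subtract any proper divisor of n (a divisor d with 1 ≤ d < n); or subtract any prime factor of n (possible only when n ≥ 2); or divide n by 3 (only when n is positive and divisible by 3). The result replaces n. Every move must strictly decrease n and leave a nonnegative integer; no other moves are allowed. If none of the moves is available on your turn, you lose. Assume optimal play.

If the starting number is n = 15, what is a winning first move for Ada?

Move to 14.

Build the W/L table. Terminal = L. A non-terminal position is W if it has a move to some L; otherwise it is L.
n=0: no move → L
n=1: no move → L
n=2: can move to 0, which is L ⇒ W
n=3: can move to 0, which is L ⇒ W
n=4: moves to 2(W), 3(W); every one is W ⇒ L
n=5: can move to 0, which is L ⇒ W
n=6: can move to 4, which is L ⇒ W
n=7: can move to 0, which is L ⇒ W
n=8: can move to 4, which is L ⇒ W
n=9: moves to 3(W), 6(W), 8(W); every one is W ⇒ L
n=10: can move to 9, which is L ⇒ W
n=11: can move to 0, which is L ⇒ W
n=12: can move to 4, which is L ⇒ W
n=13: can move to 0, which is L ⇒ W
n=14: moves to 7(W), 12(W), 13(W); every one is W ⇒ L
n=15: can move to 14, which is L ⇒ W
From 15, the L positions reachable in one move are: 14.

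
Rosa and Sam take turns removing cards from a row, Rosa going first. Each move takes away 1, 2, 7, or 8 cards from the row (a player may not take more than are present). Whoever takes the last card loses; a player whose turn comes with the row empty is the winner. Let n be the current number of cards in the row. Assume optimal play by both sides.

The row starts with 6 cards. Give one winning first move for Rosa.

Use the standard recursion: the mover wins at a terminal position; elsewhere, the mover wins exactly when some move hands the opponent an L position.
n=0: no move; the opponent has just taken the last card and therefore loses → W
n=1: the only move is to 0(W), a W ⇒ L
n=2: can move to 1, which is L ⇒ W
n=3: can move to 1, which is L ⇒ W
n=4: moves to 3(W), 2(W); every one is W ⇒ L
n=5: can move to 4, which is L ⇒ W
n=6: can move to 4, which is L ⇒ W
From 6, the L positions reachable in one move are: 4.

Remove 2, leaving 4.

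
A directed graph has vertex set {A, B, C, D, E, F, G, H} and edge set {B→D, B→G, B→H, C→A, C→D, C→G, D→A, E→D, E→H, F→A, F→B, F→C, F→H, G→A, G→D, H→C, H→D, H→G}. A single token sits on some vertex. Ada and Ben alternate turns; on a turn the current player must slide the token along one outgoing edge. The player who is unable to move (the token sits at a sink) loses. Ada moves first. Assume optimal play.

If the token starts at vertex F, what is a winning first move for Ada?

Compute win/loss labels from the base case upward. A position with no move is L. Any other position is W if it can reach an L in one move, else L.
Every edge goes from a vertex to one that appears earlier in the order A, D, G, C, H, B, F, E, so processing vertices in that order labels each vertex after all of its successors.
A: no outgoing edge → L
D: can move to A, which is L ⇒ W
G: can move to A, which is L ⇒ W
C: can move to A, which is L ⇒ W
H: moves to C(W), G(W), D(W); every one is W ⇒ L
B: can move to H, which is L ⇒ W
F: can move to H, which is L ⇒ W
E: can move to H, which is L ⇒ W
From F, the L positions reachable in one move are: H, A. Any move reaching one of these is winning.

Move to H.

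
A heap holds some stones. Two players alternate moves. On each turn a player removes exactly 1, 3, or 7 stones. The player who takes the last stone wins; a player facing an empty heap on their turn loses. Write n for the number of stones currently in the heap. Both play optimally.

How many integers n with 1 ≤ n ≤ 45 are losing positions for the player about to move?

22

Work bottom-up. With no move the player to move loses. Otherwise the position is W if at least one move leads to an L position for the opponent, and L if every move leads to a W.
n=0: no move → L
n=1: W (go to 0, an L position)
n=2: L (sole option 1(W) is W)
n=3: W (go to 2, an L position)
n=4: L (options 3(W), 1(W) are all W)
n=5: W (go to 4, an L position)
n=6: L (options 5(W), 3(W) are all W)
n=7: W (go to 6, an L position)
n=8: L (options 7(W), 5(W), 1(W) are all W)
n=9: W (go to 8, an L position)
n=10: L (options 9(W), 7(W), 3(W) are all W)
n=11: W (go to 10, an L position)
n=12: L (options 11(W), 9(W), 5(W) are all W)
n=13: W (go to 12, an L position)
n=14: L (options 13(W), 11(W), 7(W) are all W)
n=15: W (go to 14, an L position)
n=16: L (options 15(W), 13(W), 9(W) are all W)
n=17: W (go to 16, an L position)
n=18: L (options 17(W), 15(W), 11(W) are all W)
n=19: W (go to 18, an L position)
n=20: L (options 19(W), 17(W), 13(W) are all W)
n=21: W (go to 20, an L position)
n=22: L (options 21(W), 19(W), 15(W) are all W)
n=23: W (go to 22, an L position)
n=24: L (options 23(W), 21(W), 17(W) are all W)
n=25: W (go to 24, an L position)
n=26: L (options 25(W), 23(W), 19(W) are all W)
n=27: W (go to 26, an L position)
n=28: L (options 27(W), 25(W), 21(W) are all W)
n=29: W (go to 28, an L position)
n=30: L (options 29(W), 27(W), 23(W) are all W)
n=31: W (go to 30, an L position)
n=32: L (options 31(W), 29(W), 25(W) are all W)
n=33: W (go to 32, an L position)
n=34: L (options 33(W), 31(W), 27(W) are all W)
n=35: W (go to 34, an L position)
n=36: L (options 35(W), 33(W), 29(W) are all W)
n=37: W (go to 36, an L position)
n=38: L (options 37(W), 35(W), 31(W) are all W)
n=39: W (go to 38, an L position)
n=40: L (options 39(W), 37(W), 33(W) are all W)
n=41: W (go to 40, an L position)
n=42: L (options 41(W), 39(W), 35(W) are all W)
n=43: W (go to 42, an L position)
n=44: L (options 43(W), 41(W), 37(W) are all W)
n=45: W (go to 44, an L position)
L entries with 1 ≤ n ≤ 45 (n=0 is outside the asked range and is not counted): n = 2, 4, 6, 8, 10, 12, 14, 16, 18, 20, 22, 24, 26, 28, 30, 32, 34, 36, 38, 40, 42, 44; that makes 22.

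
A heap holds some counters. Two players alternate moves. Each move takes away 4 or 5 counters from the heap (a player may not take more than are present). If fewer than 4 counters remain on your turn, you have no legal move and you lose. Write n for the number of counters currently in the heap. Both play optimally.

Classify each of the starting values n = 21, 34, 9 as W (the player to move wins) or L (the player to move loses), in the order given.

Work bottom-up. With no move the player to move loses. Otherwise the position is W if at least one move leads to an L position for the opponent, and L if every move leads to a W.
n=0: no move → L
n=1: no move → L
n=2: no move → L
n=3: no move → L
n=4: can move to 0, which is L ⇒ W
n=5: can move to 1, which is L ⇒ W
n=6: can move to 2, which is L ⇒ W
n=7: can move to 3, which is L ⇒ W
n=8: can move to 3, which is L ⇒ W
n=9: moves to 5(W), 4(W); every one is W ⇒ L
n=10: moves to 6(W), 5(W); every one is W ⇒ L
n=11: moves to 7(W), 6(W); every one is W ⇒ L
n=12: moves to 8(W), 7(W); every one is W ⇒ L
n=13: can move to 9, which is L ⇒ W
n=14: can move to 10, which is L ⇒ W
n=15: can move to 11, which is L ⇒ W
n=16: can move to 12, which is L ⇒ W
n=17: can move to 12, which is L ⇒ W
n=18: moves to 14(W), 13(W); every one is W ⇒ L
n=19: moves to 15(W), 14(W); every one is W ⇒ L
n=20: moves to 16(W), 15(W); every one is W ⇒ L
n=21: moves to 17(W), 16(W); every one is W ⇒ L
n=22: can move to 18, which is L ⇒ W
n=23: can move to 19, which is L ⇒ W
n=24: can move to 20, which is L ⇒ W
n=25: can move to 21, which is L ⇒ W
n=26: can move to 21, which is L ⇒ W
n=27: moves to 23(W), 22(W); every one is W ⇒ L
n=28: moves to 24(W), 23(W); every one is W ⇒ L
n=29: moves to 25(W), 24(W); every one is W ⇒ L
n=30: moves to 26(W), 25(W); every one is W ⇒ L
n=31: can move to 27, which is L ⇒ W
n=32: can move to 28, which is L ⇒ W
n=33: can move to 29, which is L ⇒ W
n=34: can move to 30, which is L ⇒ W

21: L, 34: W, 9: L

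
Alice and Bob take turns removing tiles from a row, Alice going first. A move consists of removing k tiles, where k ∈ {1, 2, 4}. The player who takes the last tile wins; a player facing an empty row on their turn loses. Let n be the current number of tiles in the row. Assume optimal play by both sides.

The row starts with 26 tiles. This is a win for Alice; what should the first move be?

Build the W/L table. Terminal = L. A non-terminal position is W if it has a move to some L; otherwise it is L.
n=0: no move → L
n=1: reaches L-position 0 → W
n=2: reaches L-position 0 → W
n=3: only reaches 2(W), 1(W), all W → L
n=4: reaches L-position 3 → W
n=5: reaches L-position 3 → W
n=6: only reaches 5(W), 4(W), 2(W), all W → L
n=7: reaches L-position 6 → W
n=8: reaches L-position 6 → W
n=9: only reaches 8(W), 7(W), 5(W), all W → L
n=10: reaches L-position 9 → W
n=11: reaches L-position 9 → W
n=12: only reaches 11(W), 10(W), 8(W), all W → L
n=13: reaches L-position 12 → W
n=14: reaches L-position 12 → W
n=15: only reaches 14(W), 13(W), 11(W), all W → L
n=16: reaches L-position 15 → W
n=17: reaches L-position 15 → W
n=18: only reaches 17(W), 16(W), 14(W), all W → L
n=19: reaches L-position 18 → W
n=20: reaches L-position 18 → W
n=21: only reaches 20(W), 19(W), 17(W), all W → L
n=22: reaches L-position 21 → W
n=23: reaches L-position 21 → W
n=24: only reaches 23(W), 22(W), 20(W), all W → L
n=25: reaches L-position 24 → W
n=26: reaches L-position 24 → W
From 26, the L positions reachable in one move are: 24.

Remove 2, leaving 24.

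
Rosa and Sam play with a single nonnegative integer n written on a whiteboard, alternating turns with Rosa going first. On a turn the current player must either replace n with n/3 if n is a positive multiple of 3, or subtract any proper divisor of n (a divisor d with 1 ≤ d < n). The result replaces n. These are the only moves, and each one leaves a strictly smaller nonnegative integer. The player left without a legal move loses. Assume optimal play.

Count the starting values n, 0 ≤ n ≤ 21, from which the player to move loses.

Work bottom-up. With no move the player to move loses. Otherwise the position is W if at least one move leads to an L position for the opponent, and L if every move leads to a W.
n=0: no move → L
n=1: no move → L
n=2: reaches L-position 1 → W
n=3: reaches L-position 1 → W
n=4: only reaches 2(W), 3(W), all W → L
n=5: reaches L-position 4 → W
n=6: reaches L-position 4 → W
n=7: only reaches 6(W), which is W → L
n=8: reaches L-position 4 → W
n=9: only reaches 3(W), 6(W), 8(W), all W → L
n=10: reaches L-position 9 → W
n=11: only reaches 10(W), which is W → L
n=12: reaches L-position 4 → W
n=13: only reaches 12(W), which is W → L
n=14: reaches L-position 7 → W
n=15: only reaches 5(W), 10(W), 12(W), 14(W), all W → L
n=16: reaches L-position 15 → W
n=17: only reaches 16(W), which is W → L
n=18: reaches L-position 9 → W
n=19: only reaches 18(W), which is W → L
n=20: reaches L-position 15 → W
n=21: reaches L-position 7 → W
L entries with 0 ≤ n ≤ 21: n = 0, 1, 4, 7, 9, 11, 13, 15, 17, 19; that makes 10.

10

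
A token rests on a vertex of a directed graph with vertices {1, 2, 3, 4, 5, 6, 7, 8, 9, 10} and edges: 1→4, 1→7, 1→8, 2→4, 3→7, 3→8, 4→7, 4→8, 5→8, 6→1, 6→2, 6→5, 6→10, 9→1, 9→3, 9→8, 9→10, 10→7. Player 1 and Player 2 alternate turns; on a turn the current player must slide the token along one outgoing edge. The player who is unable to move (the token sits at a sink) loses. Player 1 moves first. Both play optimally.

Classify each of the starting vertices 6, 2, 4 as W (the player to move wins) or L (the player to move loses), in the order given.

6: W, 2: L, 4: W

Classify positions by backward induction: terminal positions (no move available) are L. From any other position, the mover wins iff some move reaches an L.
Every edge goes from a vertex to one that appears earlier in the order 7, 8, 4, 1, 2, 3, 10, 9, 5, 6, so processing vertices in that order labels each vertex after all of its successors.
7: no outgoing edge → L
8: no outgoing edge → L
4: reaches L-position 8 → W
1: reaches L-position 8 → W
2: only reaches 4(W), which is W → L
3: reaches L-position 8 → W
10: reaches L-position 7 → W
9: reaches L-position 8 → W
5: reaches L-position 8 → W
6: reaches L-position 2 → W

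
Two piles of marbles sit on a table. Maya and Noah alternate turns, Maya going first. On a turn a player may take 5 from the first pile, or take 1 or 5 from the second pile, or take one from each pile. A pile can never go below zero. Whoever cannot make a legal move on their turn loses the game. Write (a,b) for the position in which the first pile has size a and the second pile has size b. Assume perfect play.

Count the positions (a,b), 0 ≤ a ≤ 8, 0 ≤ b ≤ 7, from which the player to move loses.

32

Use the standard recursion: the mover loses at a terminal position; elsewhere, the mover wins exactly when some move hands the opponent an L position.
Every move lowers a or b (never raises either), so fill the grid row by row in increasing a, and left to right within a row: each cell's successors are then already labelled.
      b=0  b=1  b=2  b=3  b=4  b=5  b=6  b=7
a=0:    L    W    L    W    L    W    L    W
a=1:    L    W    L    W    L    W    L    W
a=2:    L    W    L    W    L    W    L    W
a=3:    L    W    L    W    L    W    L    W
a=4:    L    W    L    W    L    W    L    W
a=5:    W    W    W    W    W    W    W    W
a=6:    W    L    W    L    W    L    W    L
a=7:    W    L    W    L    W    L    W    L
a=8:    W    L    W    L    W    L    W    L
Cells with no legal move (terminal, hence L): (0,0), (1,0), (2,0), (3,0), (4,0).
The remaining L cells, each justified by listing all of its moves:
(0,2): L (sole option (0,1)(W) is W)
(0,4): L (sole option (0,3)(W) is W)
(0,6): L (options (0,5)(W), (0,1)(W) are all W)
(1,2): L (options (1,1)(W), (0,1)(W) are all W)
(1,4): L (options (1,3)(W), (0,3)(W) are all W)
(1,6): L (options (1,5)(W), (1,1)(W), (0,5)(W) are all W)
(2,2): L (options (2,1)(W), (1,1)(W) are all W)
(2,4): L (options (2,3)(W), (1,3)(W) are all W)
(2,6): L (options (2,5)(W), (2,1)(W), (1,5)(W) are all W)
(3,2): L (options (3,1)(W), (2,1)(W) are all W)
(3,4): L (options (3,3)(W), (2,3)(W) are all W)
(3,6): L (options (3,5)(W), (3,1)(W), (2,5)(W) are all W)
(4,2): L (options (4,1)(W), (3,1)(W) are all W)
(4,4): L (options (4,3)(W), (3,3)(W) are all W)
(4,6): L (options (4,5)(W), (4,1)(W), (3,5)(W) are all W)
(6,1): L (options (1,1)(W), (6,0)(W), (5,0)(W) are all W)
(6,3): L (options (1,3)(W), (6,2)(W), (5,2)(W) are all W)
(6,5): L (options (1,5)(W), (6,4)(W), (6,0)(W), (5,4)(W) are all W)
(6,7): L (options (1,7)(W), (6,6)(W), (6,2)(W), (5,6)(W) are all W)
(7,1): L (options (2,1)(W), (7,0)(W), (6,0)(W) are all W)
(7,3): L (options (2,3)(W), (7,2)(W), (6,2)(W) are all W)
(7,5): L (options (2,5)(W), (7,4)(W), (7,0)(W), (6,4)(W) are all W)
(7,7): L (options (2,7)(W), (7,6)(W), (7,2)(W), (6,6)(W) are all W)
(8,1): L (options (3,1)(W), (8,0)(W), (7,0)(W) are all W)
(8,3): L (options (3,3)(W), (8,2)(W), (7,2)(W) are all W)
(8,5): L (options (3,5)(W), (8,4)(W), (8,0)(W), (7,4)(W) are all W)
(8,7): L (options (3,7)(W), (8,6)(W), (8,2)(W), (7,6)(W) are all W)
Every other cell has at least one move into one of the L cells above, so it is W.
L cells per row: a=0: 4, a=1: 4, a=2: 4, a=3: 4, a=4: 4, a=5: 0, a=6: 4, a=7: 4, a=8: 4; total 32.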